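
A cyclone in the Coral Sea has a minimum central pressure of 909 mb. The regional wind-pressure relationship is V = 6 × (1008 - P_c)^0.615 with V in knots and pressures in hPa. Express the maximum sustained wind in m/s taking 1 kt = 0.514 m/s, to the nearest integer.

52 m/s

ΔP = 1008 − 909 = 99 mb.
V ≈ 6 × 99^0.615 = 6 × 16.878 ≈ 101.267 kt.
101.267 × 0.514 ≈ 52.05 m/s → 52 m/s.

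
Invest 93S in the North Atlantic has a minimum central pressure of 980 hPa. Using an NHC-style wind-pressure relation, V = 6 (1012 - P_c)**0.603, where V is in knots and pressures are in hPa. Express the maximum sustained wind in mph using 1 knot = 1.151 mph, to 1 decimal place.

55.8 mph

ΔP = 1012 − 980 = 32 hPa.
V ≈ 6 × 32^0.603 = 6 × 8.084 ≈ 48.502 kt.
48.502 × 1.151 ≈ 55.83 mph → 55.8 mph.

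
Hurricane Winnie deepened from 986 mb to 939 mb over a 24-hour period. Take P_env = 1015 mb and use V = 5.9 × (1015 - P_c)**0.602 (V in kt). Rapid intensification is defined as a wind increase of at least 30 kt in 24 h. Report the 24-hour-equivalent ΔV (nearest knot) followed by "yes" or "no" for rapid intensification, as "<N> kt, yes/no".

35 kt, yes

V₁: ΔP = 29, V ≈ 5.9 × 29^0.602 ≈ 44.79 kt.
V₂: ΔP = 76, V ≈ 5.9 × 76^0.602 ≈ 80.00 kt.
ΔV over 24 h = 35.21 kt → 24 h equivalent = 35.21 × 24/24 ≈ 35.21 kt.
35 kt ≥ 30 kt ⇒ rapid intensification.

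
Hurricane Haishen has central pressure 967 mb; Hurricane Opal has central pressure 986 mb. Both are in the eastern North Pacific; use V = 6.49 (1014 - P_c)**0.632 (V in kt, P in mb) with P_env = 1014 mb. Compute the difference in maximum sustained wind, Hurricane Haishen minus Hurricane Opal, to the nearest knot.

21 kt

Hurricane Haishen: ΔP = 47; V ≈ 6.49 × 47^0.632 ≈ 73.96 kt.
Hurricane Opal: ΔP = 28; V ≈ 6.49 × 28^0.632 ≈ 53.31 kt.
Difference ≈ 73.96 − 53.31 = 20.65 → 21 kt.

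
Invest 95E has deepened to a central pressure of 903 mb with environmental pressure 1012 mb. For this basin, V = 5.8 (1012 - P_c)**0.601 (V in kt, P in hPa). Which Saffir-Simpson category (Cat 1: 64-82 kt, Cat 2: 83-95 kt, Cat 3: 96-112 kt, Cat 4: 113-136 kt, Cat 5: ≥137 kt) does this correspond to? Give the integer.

3

ΔP = 1012 − 903 = 109 mb.
V ≈ 5.8 × 109^0.601 = 5.8 × 16.77 ≈ 97 kt.
97 kt falls in the Category 3 band.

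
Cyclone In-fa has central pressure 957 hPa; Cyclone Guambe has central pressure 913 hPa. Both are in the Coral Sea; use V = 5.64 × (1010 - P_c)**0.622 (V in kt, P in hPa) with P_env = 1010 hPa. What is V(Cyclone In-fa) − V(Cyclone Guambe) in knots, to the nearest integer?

Cyclone In-fa: ΔP = 53; V ≈ 5.64 × 53^0.622 ≈ 66.65 kt.
Cyclone Guambe: ΔP = 97; V ≈ 5.64 × 97^0.622 ≈ 97.06 kt.
Difference ≈ 66.65 − 97.06 = -30.41 → -30 kt.

-30 kt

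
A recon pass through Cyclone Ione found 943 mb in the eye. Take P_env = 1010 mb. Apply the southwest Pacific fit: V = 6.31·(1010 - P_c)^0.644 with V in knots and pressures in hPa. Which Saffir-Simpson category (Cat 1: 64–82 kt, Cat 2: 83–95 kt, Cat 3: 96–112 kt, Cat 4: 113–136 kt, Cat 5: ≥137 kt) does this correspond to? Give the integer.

ΔP = 1010 − 943 = 67 mb.
V ≈ 6.31 × 67^0.644 = 6.31 × 15.00 ≈ 95 kt.
95 kt falls in the Category 2 band.

2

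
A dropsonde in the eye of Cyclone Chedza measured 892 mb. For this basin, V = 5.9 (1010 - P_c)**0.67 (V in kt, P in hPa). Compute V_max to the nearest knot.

144 kt

ΔP = 1010 − 892 = 118 mb.
118^0.67 ≈ 24.443.
V ≈ 5.9 × 24.443 ≈ 144.2 kt.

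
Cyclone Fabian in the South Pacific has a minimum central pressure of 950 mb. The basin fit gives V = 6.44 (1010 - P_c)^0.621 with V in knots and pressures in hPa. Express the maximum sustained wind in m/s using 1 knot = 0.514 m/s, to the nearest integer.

ΔP = 1010 − 950 = 60 mb.
V ≈ 6.44 × 60^0.621 = 6.44 × 12.713 ≈ 81.869 kt.
81.869 × 0.514 ≈ 42.08 m/s → 42 m/s.

42 m/s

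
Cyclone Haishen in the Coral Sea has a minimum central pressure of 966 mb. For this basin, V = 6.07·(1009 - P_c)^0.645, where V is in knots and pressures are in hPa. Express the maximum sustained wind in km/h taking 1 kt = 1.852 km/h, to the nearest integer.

127 km/h

ΔP = 1009 − 966 = 43 mb.
V ≈ 6.07 × 43^0.645 = 6.07 × 11.313 ≈ 68.671 kt.
68.671 × 1.852 ≈ 127.18 km/h → 127 km/h.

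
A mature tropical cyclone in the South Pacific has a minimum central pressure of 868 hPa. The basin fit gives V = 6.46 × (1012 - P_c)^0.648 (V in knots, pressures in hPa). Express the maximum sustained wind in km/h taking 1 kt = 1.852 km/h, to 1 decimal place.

ΔP = 1012 − 868 = 144 hPa.
V ≈ 6.46 × 144^0.648 = 6.46 × 25.039 ≈ 161.753 kt.
161.753 × 1.852 ≈ 299.57 km/h → 299.6 km/h.

299.6 km/h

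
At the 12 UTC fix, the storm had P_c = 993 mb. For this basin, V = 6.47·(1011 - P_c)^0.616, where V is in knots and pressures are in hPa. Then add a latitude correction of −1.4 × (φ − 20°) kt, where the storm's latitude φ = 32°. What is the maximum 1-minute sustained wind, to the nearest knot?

ΔP = 1011 − 993 = 18 mb.
18^0.616 ≈ 5.933.
V ≈ 6.47 × 5.933 ≈ 38.4 kt.
Latitude correction: −1.4 × (32 − 20) = -16.8 kt.
Corrected V ≈ 21.6 kt → 22 kt.

22 kt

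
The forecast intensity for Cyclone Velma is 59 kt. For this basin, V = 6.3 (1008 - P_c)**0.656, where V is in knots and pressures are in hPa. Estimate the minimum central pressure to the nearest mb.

ΔP = (V / 6.3)^(1/0.656) = (59/6.3)^1.524.
59/6.3 = 9.365; 9.365^1.524 ≈ 30.27 mb.
P_c = 1008 − 30.27 = 977.73 ≈ 978 mb.

978 mb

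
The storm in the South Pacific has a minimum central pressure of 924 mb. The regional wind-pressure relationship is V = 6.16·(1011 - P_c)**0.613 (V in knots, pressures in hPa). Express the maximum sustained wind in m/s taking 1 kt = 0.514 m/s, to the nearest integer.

49 m/s

ΔP = 1011 − 924 = 87 mb.
V ≈ 6.16 × 87^0.613 = 6.16 × 15.450 ≈ 95.171 kt.
95.171 × 0.514 ≈ 48.92 m/s → 49 m/s.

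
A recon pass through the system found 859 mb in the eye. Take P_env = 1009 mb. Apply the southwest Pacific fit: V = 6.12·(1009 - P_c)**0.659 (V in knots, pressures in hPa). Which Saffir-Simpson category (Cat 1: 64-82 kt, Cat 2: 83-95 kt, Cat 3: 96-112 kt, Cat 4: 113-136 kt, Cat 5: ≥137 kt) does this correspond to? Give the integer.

5

ΔP = 1009 − 859 = 150 mb.
V ≈ 6.12 × 150^0.659 = 6.12 × 27.17 ≈ 166 kt.
166 kt falls in the Category 5 band.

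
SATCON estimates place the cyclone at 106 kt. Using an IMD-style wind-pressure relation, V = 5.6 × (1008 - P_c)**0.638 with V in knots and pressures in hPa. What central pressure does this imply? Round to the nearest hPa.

908 hPa

ΔP = (V / 5.6)^(1/0.638) = (106/5.6)^1.567.
106/5.6 = 18.929; 18.929^1.567 ≈ 100.40 hPa.
P_c = 1008 − 100.40 = 907.60 ≈ 908 hPa.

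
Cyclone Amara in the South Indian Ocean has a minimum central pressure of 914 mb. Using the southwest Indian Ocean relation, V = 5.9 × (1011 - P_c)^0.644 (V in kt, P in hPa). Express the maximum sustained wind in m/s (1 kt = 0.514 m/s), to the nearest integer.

58 m/s

ΔP = 1011 − 914 = 97 mb.
V ≈ 5.9 × 97^0.644 = 5.9 × 19.032 ≈ 112.288 kt.
112.288 × 0.514 ≈ 57.72 m/s → 58 m/s.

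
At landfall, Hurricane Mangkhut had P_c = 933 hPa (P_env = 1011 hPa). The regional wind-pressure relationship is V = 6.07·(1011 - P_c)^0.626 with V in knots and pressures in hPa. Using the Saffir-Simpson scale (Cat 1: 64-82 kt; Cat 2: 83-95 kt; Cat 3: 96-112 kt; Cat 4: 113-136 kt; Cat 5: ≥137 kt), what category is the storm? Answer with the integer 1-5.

2

ΔP = 1011 − 933 = 78 hPa.
V ≈ 6.07 × 78^0.626 = 6.07 × 15.29 ≈ 93 kt.
93 kt falls in the Category 2 band.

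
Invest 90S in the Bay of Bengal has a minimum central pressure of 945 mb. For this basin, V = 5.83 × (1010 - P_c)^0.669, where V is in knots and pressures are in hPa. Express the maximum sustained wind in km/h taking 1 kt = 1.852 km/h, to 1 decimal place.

176.3 km/h

ΔP = 1010 − 945 = 65 mb.
V ≈ 5.83 × 65^0.669 = 5.83 × 16.324 ≈ 95.172 kt.
95.172 × 1.852 ≈ 176.26 km/h → 176.3 km/h.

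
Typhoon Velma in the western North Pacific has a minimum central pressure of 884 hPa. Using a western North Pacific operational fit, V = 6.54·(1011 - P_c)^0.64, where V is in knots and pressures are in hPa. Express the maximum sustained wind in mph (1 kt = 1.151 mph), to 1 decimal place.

167.1 mph

ΔP = 1011 − 884 = 127 hPa.
V ≈ 6.54 × 127^0.64 = 6.54 × 22.204 ≈ 145.215 kt.
145.215 × 1.151 ≈ 167.14 mph → 167.1 mph.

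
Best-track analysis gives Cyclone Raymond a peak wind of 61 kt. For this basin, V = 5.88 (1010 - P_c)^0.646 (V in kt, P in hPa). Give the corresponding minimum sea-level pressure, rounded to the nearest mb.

973 mb

ΔP = (V / 5.88)^(1/0.646) = (61/5.88)^1.548.
61/5.88 = 10.374; 10.374^1.548 ≈ 37.38 mb.
P_c = 1010 − 37.38 = 972.62 ≈ 973 mb.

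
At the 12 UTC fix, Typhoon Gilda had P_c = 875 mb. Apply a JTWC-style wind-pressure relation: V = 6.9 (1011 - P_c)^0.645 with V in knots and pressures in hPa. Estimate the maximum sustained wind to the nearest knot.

164 kt

ΔP = 1011 − 875 = 136 mb.
136^0.645 ≈ 23.776.
V ≈ 6.9 × 23.776 ≈ 164.1 kt.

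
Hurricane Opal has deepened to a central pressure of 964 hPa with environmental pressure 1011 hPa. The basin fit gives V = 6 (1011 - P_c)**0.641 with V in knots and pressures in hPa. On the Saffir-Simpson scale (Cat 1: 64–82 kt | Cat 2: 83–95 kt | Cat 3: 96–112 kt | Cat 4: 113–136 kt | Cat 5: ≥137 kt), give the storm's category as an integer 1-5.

1

ΔP = 1011 − 964 = 47 hPa.
V ≈ 6 × 47^0.641 = 6 × 11.80 ≈ 71 kt.
71 kt falls in the Category 1 band.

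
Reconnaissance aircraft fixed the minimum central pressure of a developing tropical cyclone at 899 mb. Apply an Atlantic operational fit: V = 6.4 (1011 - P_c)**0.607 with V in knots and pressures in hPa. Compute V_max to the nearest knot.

112 kt

ΔP = 1011 − 899 = 112 mb.
112^0.607 ≈ 17.534.
V ≈ 6.4 × 17.534 ≈ 112.2 kt.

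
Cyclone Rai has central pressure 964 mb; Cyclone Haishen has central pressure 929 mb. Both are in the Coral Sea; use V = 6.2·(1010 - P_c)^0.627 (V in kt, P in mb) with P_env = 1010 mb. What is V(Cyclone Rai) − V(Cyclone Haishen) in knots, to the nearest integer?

-29 kt

Cyclone Rai: ΔP = 46; V ≈ 6.2 × 46^0.627 ≈ 68.38 kt.
Cyclone Haishen: ΔP = 81; V ≈ 6.2 × 81^0.627 ≈ 97.50 kt.
Difference ≈ 68.38 − 97.50 = -29.12 → -29 kt.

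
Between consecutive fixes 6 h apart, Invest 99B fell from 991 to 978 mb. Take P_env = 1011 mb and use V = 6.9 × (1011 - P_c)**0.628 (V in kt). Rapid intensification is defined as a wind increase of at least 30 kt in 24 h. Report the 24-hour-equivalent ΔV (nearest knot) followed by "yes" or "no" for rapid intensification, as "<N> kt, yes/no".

V₁: ΔP = 20, V ≈ 6.9 × 20^0.628 ≈ 45.28 kt.
V₂: ΔP = 33, V ≈ 6.9 × 33^0.628 ≈ 62.01 kt.
ΔV over 6 h = 16.73 kt → 24 h equivalent = 16.73 × 24/6 ≈ 66.92 kt.
67 kt ≥ 30 kt ⇒ rapid intensification.

67 kt, yes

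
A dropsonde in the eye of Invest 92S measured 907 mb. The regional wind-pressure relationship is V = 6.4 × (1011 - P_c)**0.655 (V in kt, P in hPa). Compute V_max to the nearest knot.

ΔP = 1011 − 907 = 104 mb.
104^0.655 ≈ 20.949.
V ≈ 6.4 × 20.949 ≈ 134.1 kt.

134 kt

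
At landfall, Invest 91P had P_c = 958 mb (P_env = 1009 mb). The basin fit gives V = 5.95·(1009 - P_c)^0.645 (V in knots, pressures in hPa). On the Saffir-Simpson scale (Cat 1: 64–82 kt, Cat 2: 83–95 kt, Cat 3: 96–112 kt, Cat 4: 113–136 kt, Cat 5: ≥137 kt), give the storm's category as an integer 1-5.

1

ΔP = 1009 − 958 = 51 mb.
V ≈ 5.95 × 51^0.645 = 5.95 × 12.63 ≈ 75 kt.
75 kt falls in the Category 1 band.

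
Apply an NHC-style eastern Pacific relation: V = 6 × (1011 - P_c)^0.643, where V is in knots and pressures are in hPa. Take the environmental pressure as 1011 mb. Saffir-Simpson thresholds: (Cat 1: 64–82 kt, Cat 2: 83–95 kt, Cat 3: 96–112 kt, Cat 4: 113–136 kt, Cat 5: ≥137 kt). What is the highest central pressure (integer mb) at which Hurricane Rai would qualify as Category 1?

Category 1 begins at V = 64 kt.
Required ΔP = (64/6)^(1/0.643) = 10.667^1.555 ≈ 39.70 mb.
P_c ≤ 1011 − 39.70 = 971.30, so the highest integer P_c is 971 mb.

971 mb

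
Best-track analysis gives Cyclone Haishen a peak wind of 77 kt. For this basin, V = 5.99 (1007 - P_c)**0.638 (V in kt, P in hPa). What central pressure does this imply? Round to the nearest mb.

952 mb

ΔP = (V / 5.99)^(1/0.638) = (77/5.99)^1.567.
77/5.99 = 12.855; 12.855^1.567 ≈ 54.75 mb.
P_c = 1007 − 54.75 = 952.25 ≈ 952 mb.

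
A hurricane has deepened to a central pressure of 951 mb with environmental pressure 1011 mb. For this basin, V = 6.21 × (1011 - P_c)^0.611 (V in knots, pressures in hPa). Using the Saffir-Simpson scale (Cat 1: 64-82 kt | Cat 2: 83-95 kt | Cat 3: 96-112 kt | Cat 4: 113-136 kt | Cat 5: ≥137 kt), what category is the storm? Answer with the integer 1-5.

1

ΔP = 1011 − 951 = 60 mb.
V ≈ 6.21 × 60^0.611 = 6.21 × 12.20 ≈ 76 kt.
76 kt falls in the Category 1 band.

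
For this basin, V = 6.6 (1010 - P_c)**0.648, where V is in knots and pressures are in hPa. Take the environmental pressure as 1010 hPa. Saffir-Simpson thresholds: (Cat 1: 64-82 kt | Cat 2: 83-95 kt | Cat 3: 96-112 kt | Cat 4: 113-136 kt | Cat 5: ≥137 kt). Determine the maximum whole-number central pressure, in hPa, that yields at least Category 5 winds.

Category 5 begins at V = 137 kt.
Required ΔP = (137/6.6)^(1/0.648) = 20.758^1.543 ≈ 107.82 hPa.
P_c ≤ 1010 − 107.82 = 902.18, so the highest integer P_c is 902 hPa.

902 hPa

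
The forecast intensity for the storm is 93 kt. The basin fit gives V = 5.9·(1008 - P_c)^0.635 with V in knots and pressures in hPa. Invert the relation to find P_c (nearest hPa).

931 hPa

ΔP = (V / 5.9)^(1/0.635) = (93/5.9)^1.575.
93/5.9 = 15.763; 15.763^1.575 ≈ 76.92 hPa.
P_c = 1008 − 76.92 = 931.08 ≈ 931 hPa.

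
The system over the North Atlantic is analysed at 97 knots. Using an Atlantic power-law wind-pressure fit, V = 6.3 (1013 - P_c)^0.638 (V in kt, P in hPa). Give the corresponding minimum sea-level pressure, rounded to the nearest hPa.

ΔP = (V / 6.3)^(1/0.638) = (97/6.3)^1.567.
97/6.3 = 15.397; 15.397^1.567 ≈ 72.64 hPa.
P_c = 1013 − 72.64 = 940.36 ≈ 940 hPa.

940 hPa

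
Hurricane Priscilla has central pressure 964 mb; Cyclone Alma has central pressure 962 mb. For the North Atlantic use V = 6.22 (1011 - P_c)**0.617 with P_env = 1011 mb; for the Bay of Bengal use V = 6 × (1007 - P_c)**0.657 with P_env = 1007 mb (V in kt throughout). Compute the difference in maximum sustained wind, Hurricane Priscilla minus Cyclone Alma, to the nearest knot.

Hurricane Priscilla: ΔP = 47; V ≈ 6.22 × 47^0.617 ≈ 66.91 kt.
Cyclone Alma: ΔP = 45; V ≈ 6 × 45^0.657 ≈ 73.17 kt.
Difference ≈ 66.91 − 73.17 = -6.26 → -6 kt.

-6 kt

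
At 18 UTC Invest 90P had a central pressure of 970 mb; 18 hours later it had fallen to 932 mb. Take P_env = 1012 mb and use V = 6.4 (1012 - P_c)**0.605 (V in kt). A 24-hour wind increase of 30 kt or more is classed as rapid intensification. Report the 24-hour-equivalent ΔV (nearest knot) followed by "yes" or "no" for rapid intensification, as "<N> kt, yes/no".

V₁: ΔP = 42, V ≈ 6.4 × 42^0.605 ≈ 61.41 kt.
V₂: ΔP = 80, V ≈ 6.4 × 80^0.605 ≈ 90.69 kt.
ΔV over 18 h = 29.28 kt → 24 h equivalent = 29.28 × 24/18 ≈ 39.04 kt.
39 kt ≥ 30 kt ⇒ rapid intensification.

39 kt, yes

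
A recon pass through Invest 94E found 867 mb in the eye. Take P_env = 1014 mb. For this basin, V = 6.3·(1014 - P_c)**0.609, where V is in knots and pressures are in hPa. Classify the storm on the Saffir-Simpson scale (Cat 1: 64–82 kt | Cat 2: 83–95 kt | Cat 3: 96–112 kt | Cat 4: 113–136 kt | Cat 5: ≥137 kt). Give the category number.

ΔP = 1014 − 867 = 147 mb.
V ≈ 6.3 × 147^0.609 = 6.3 × 20.89 ≈ 132 kt.
132 kt falls in the Category 4 band.

4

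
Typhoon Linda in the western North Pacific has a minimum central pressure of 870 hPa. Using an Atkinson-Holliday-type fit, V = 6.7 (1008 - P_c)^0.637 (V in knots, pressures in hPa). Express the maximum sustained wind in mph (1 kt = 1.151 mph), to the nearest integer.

178 mph

ΔP = 1008 − 870 = 138 hPa.
V ≈ 6.7 × 138^0.637 = 6.7 × 23.073 ≈ 154.589 kt.
154.589 × 1.151 ≈ 177.93 mph → 178 mph.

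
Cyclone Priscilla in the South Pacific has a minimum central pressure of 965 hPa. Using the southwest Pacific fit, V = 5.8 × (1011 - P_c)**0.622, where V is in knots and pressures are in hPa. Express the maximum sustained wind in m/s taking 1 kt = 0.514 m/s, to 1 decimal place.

32.3 m/s

ΔP = 1011 − 965 = 46 hPa.
V ≈ 5.8 × 46^0.622 = 5.8 × 10.820 ≈ 62.757 kt.
62.757 × 0.514 ≈ 32.26 m/s → 32.3 m/s.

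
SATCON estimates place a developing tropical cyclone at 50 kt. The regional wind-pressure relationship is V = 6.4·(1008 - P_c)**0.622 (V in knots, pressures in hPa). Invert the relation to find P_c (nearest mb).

981 mb

ΔP = (V / 6.4)^(1/0.622) = (50/6.4)^1.608.
50/6.4 = 7.812; 7.812^1.608 ≈ 27.25 mb.
P_c = 1008 − 27.25 = 980.75 ≈ 981 mb.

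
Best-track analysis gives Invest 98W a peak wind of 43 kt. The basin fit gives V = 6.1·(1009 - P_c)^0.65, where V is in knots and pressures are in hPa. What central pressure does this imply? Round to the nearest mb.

989 mb

ΔP = (V / 6.1)^(1/0.65) = (43/6.1)^1.538.
43/6.1 = 7.049; 7.049^1.538 ≈ 20.18 mb.
P_c = 1009 − 20.18 = 988.82 ≈ 989 mb.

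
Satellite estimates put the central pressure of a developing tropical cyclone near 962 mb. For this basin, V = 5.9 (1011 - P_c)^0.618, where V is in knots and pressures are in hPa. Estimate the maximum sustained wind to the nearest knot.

65 kt

ΔP = 1011 − 962 = 49 mb.
49^0.618 ≈ 11.080.
V ≈ 5.9 × 11.080 ≈ 65.4 kt.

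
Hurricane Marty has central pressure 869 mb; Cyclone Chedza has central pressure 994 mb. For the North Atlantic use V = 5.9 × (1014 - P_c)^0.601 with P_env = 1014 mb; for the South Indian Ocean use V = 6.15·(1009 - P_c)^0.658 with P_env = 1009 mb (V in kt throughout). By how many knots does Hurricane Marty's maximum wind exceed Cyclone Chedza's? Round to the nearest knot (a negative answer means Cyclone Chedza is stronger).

Hurricane Marty: ΔP = 145; V ≈ 5.9 × 145^0.601 ≈ 117.44 kt.
Cyclone Chedza: ΔP = 15; V ≈ 6.15 × 15^0.658 ≈ 36.54 kt.
Difference ≈ 117.44 − 36.54 = 80.90 → 81 kt.

81 kt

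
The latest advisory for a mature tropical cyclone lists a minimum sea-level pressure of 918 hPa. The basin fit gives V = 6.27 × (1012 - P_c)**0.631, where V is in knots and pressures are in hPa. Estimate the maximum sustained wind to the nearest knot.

110 kt

ΔP = 1012 − 918 = 94 hPa.
94^0.631 ≈ 17.581.
V ≈ 6.27 × 17.581 ≈ 110.2 kt.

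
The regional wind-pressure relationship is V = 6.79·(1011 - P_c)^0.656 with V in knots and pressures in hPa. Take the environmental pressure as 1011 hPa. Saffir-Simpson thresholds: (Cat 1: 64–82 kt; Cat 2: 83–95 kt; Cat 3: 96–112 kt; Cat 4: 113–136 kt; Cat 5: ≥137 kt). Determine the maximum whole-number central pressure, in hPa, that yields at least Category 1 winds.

980 hPa

Category 1 begins at V = 64 kt.
Required ΔP = (64/6.79)^(1/0.656) = 9.426^1.524 ≈ 30.57 hPa.
P_c ≤ 1011 − 30.57 = 980.43, so the highest integer P_c is 980 hPa.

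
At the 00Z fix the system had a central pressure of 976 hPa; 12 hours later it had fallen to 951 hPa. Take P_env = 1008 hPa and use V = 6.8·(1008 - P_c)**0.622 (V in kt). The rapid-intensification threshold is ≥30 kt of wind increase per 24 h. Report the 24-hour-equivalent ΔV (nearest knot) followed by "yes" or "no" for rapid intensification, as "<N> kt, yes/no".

51 kt, yes

V₁: ΔP = 32, V ≈ 6.8 × 32^0.622 ≈ 58.71 kt.
V₂: ΔP = 57, V ≈ 6.8 × 57^0.622 ≈ 84.07 kt.
ΔV over 12 h = 25.36 kt → 24 h equivalent = 25.36 × 24/12 ≈ 50.72 kt.
51 kt ≥ 30 kt ⇒ rapid intensification.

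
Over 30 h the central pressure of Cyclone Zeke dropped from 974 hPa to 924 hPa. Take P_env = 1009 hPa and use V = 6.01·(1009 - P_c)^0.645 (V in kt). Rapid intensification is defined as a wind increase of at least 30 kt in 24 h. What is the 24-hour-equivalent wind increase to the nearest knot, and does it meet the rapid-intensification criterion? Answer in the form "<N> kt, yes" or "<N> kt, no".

V₁: ΔP = 35, V ≈ 6.01 × 35^0.645 ≈ 59.54 kt.
V₂: ΔP = 85, V ≈ 6.01 × 85^0.645 ≈ 105.52 kt.
ΔV over 30 h = 45.98 kt → 24 h equivalent = 45.98 × 24/30 ≈ 36.78 kt.
37 kt ≥ 30 kt ⇒ rapid intensification.

37 kt, yes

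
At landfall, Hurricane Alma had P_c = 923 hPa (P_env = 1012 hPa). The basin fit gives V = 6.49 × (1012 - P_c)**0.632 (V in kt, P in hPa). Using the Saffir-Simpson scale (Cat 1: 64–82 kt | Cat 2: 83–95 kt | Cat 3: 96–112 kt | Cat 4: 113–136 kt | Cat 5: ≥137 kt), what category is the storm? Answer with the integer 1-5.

ΔP = 1012 − 923 = 89 hPa.
V ≈ 6.49 × 89^0.632 = 6.49 × 17.06 ≈ 111 kt.
111 kt falls in the Category 3 band.

3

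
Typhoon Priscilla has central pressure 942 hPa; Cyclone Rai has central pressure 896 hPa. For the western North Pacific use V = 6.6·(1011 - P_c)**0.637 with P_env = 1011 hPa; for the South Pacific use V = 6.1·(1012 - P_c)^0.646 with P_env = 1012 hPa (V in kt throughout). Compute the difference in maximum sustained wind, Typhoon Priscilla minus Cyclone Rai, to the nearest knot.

Typhoon Priscilla: ΔP = 69; V ≈ 6.6 × 69^0.637 ≈ 97.92 kt.
Cyclone Rai: ΔP = 116; V ≈ 6.1 × 116^0.646 ≈ 131.51 kt.
Difference ≈ 97.92 − 131.51 = -33.59 → -34 kt.

-34 kt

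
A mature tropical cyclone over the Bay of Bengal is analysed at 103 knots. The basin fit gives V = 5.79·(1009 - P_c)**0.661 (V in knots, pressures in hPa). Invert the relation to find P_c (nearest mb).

931 mb

ΔP = (V / 5.79)^(1/0.661) = (103/5.79)^1.513.
103/5.79 = 17.789; 17.789^1.513 ≈ 77.86 mb.
P_c = 1009 − 77.86 = 931.14 ≈ 931 mb.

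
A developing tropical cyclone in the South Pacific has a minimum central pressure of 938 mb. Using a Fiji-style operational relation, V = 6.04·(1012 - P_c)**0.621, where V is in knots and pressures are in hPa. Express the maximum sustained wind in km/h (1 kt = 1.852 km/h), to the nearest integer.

ΔP = 1012 − 938 = 74 mb.
V ≈ 6.04 × 74^0.621 = 6.04 × 14.481 ≈ 87.464 kt.
87.464 × 1.852 ≈ 161.98 km/h → 162 km/h.

162 km/h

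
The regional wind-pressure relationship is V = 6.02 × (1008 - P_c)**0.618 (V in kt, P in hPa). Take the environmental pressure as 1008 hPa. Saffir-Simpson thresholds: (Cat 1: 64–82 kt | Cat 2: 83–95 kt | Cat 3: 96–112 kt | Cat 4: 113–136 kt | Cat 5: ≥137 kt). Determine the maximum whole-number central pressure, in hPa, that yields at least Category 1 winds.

962 hPa

Category 1 begins at V = 64 kt.
Required ΔP = (64/6.02)^(1/0.618) = 10.631^1.618 ≈ 45.83 hPa.
P_c ≤ 1008 − 45.83 = 962.17, so the highest integer P_c is 962 hPa.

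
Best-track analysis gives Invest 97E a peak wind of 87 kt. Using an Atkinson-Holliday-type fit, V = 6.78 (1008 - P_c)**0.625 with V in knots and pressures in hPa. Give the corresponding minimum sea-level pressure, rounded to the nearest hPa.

949 hPa

ΔP = (V / 6.78)^(1/0.625) = (87/6.78)^1.600.
87/6.78 = 12.832; 12.832^1.600 ≈ 59.33 hPa.
P_c = 1008 − 59.33 = 948.67 ≈ 949 hPa.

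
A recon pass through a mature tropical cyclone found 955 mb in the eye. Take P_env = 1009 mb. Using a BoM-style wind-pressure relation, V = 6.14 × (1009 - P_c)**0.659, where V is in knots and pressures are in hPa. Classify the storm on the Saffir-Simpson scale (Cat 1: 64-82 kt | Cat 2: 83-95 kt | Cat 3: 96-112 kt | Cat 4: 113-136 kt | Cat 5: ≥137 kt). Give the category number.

2

ΔP = 1009 − 955 = 54 mb.
V ≈ 6.14 × 54^0.659 = 6.14 × 13.86 ≈ 85 kt.
85 kt falls in the Category 2 band.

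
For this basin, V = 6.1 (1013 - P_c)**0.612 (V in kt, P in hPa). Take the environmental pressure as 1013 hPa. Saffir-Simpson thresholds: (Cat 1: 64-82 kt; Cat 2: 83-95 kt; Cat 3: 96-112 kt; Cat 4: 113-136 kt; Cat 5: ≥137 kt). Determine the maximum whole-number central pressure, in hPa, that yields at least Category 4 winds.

895 hPa

Category 4 begins at V = 113 kt.
Required ΔP = (113/6.1)^(1/0.612) = 18.525^1.634 ≈ 117.89 hPa.
P_c ≤ 1013 − 117.89 = 895.11, so the highest integer P_c is 895 hPa.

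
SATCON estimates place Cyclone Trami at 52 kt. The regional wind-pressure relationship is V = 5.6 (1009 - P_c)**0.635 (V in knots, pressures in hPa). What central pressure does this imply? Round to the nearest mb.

ΔP = (V / 5.6)^(1/0.635) = (52/5.6)^1.575.
52/5.6 = 9.286; 9.286^1.575 ≈ 33.43 mb.
P_c = 1009 − 33.43 = 975.57 ≈ 976 mb.

976 mb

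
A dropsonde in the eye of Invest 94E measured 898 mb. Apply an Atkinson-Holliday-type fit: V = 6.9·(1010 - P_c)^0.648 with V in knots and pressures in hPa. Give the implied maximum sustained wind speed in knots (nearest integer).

147 kt

ΔP = 1010 − 898 = 112 mb.
112^0.648 ≈ 21.276.
V ≈ 6.9 × 21.276 ≈ 146.8 kt.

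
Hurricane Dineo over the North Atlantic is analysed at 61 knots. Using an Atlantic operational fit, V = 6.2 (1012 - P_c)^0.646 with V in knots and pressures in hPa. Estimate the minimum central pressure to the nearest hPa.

978 hPa

ΔP = (V / 6.2)^(1/0.646) = (61/6.2)^1.548.
61/6.2 = 9.839; 9.839^1.548 ≈ 34.44 hPa.
P_c = 1012 − 34.44 = 977.56 ≈ 978 hPa.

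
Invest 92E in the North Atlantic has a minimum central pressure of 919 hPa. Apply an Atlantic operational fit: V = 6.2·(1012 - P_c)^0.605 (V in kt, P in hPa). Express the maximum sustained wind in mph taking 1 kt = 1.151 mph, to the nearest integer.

ΔP = 1012 − 919 = 93 hPa.
V ≈ 6.2 × 93^0.605 = 6.2 × 15.521 ≈ 96.233 kt.
96.233 × 1.151 ≈ 110.76 mph → 111 mph.

111 mph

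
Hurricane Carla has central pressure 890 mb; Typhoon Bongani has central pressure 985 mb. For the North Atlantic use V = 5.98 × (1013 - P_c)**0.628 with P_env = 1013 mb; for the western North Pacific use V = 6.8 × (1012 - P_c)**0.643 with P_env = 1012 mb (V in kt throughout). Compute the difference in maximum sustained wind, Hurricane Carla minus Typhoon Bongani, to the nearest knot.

66 kt

Hurricane Carla: ΔP = 123; V ≈ 5.98 × 123^0.628 ≈ 122.79 kt.
Typhoon Bongani: ΔP = 27; V ≈ 6.8 × 27^0.643 ≈ 56.61 kt.
Difference ≈ 122.79 − 56.61 = 66.18 → 66 kt.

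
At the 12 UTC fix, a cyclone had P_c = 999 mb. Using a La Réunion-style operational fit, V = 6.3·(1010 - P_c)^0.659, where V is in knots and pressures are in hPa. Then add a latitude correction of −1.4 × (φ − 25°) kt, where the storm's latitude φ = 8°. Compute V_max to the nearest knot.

ΔP = 1010 − 999 = 11 mb.
11^0.659 ≈ 4.856.
V ≈ 6.3 × 4.856 ≈ 30.6 kt.
Latitude correction: −1.4 × (8 − 25) = 23.8 kt.
Corrected V ≈ 54.4 kt → 54 kt.

54 kt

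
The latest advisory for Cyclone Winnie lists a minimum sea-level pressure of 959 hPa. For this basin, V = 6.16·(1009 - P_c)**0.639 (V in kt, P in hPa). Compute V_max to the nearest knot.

75 kt

ΔP = 1009 − 959 = 50 hPa.
50^0.639 ≈ 12.180.
V ≈ 6.16 × 12.180 ≈ 75.0 kt.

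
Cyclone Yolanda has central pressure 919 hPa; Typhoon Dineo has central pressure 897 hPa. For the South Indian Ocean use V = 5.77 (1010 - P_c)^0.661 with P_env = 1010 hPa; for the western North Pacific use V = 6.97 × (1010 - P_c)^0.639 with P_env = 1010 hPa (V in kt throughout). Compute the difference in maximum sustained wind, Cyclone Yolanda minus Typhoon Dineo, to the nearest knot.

-29 kt

Cyclone Yolanda: ΔP = 91; V ≈ 5.77 × 91^0.661 ≈ 113.79 kt.
Typhoon Dineo: ΔP = 113; V ≈ 6.97 × 113^0.639 ≈ 142.94 kt.
Difference ≈ 113.79 − 142.94 = -29.15 → -29 kt.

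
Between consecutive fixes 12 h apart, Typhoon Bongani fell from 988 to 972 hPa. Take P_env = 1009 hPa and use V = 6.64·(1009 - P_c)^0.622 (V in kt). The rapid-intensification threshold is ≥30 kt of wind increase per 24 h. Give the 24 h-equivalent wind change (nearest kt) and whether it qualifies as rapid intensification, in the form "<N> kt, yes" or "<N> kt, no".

V₁: ΔP = 21, V ≈ 6.64 × 21^0.622 ≈ 44.12 kt.
V₂: ΔP = 37, V ≈ 6.64 × 37^0.622 ≈ 62.75 kt.
ΔV over 12 h = 18.63 kt → 24 h equivalent = 18.63 × 24/12 ≈ 37.26 kt.
37 kt ≥ 30 kt ⇒ rapid intensification.

37 kt, yes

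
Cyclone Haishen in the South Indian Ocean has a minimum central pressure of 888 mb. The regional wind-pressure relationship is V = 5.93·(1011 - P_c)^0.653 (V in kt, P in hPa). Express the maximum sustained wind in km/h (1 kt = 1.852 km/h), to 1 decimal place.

ΔP = 1011 − 888 = 123 mb.
V ≈ 5.93 × 123^0.653 = 5.93 × 23.158 ≈ 137.329 kt.
137.329 × 1.852 ≈ 254.33 km/h → 254.3 km/h.

254.3 km/h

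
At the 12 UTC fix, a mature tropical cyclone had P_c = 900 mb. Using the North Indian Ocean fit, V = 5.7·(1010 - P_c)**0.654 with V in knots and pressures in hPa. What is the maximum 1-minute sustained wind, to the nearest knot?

ΔP = 1010 − 900 = 110 mb.
110^0.654 ≈ 21.631.
V ≈ 5.7 × 21.631 ≈ 123.3 kt.

123 kt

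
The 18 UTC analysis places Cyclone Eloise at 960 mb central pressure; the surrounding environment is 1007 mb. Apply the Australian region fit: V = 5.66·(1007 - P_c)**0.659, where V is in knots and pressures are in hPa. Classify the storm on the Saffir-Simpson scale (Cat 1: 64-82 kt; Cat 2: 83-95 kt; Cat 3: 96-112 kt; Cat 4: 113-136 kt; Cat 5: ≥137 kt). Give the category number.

1

ΔP = 1007 − 960 = 47 mb.
V ≈ 5.66 × 47^0.659 = 5.66 × 12.64 ≈ 72 kt.
72 kt falls in the Category 1 band.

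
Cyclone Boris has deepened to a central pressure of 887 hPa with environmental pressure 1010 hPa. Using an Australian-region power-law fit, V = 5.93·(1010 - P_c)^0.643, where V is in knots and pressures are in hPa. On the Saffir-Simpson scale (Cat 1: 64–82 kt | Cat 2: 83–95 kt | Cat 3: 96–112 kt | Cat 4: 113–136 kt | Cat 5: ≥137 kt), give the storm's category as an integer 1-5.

4

ΔP = 1010 − 887 = 123 hPa.
V ≈ 5.93 × 123^0.643 = 5.93 × 22.07 ≈ 131 kt.
131 kt falls in the Category 4 band.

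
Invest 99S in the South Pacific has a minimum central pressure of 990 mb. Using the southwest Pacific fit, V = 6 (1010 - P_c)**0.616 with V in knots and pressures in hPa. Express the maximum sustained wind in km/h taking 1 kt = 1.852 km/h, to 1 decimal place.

70.3 km/h

ΔP = 1010 − 990 = 20 mb.
V ≈ 6 × 20^0.616 = 6 × 6.330 ≈ 37.983 kt.
37.983 × 1.852 ≈ 70.34 km/h → 70.3 km/h.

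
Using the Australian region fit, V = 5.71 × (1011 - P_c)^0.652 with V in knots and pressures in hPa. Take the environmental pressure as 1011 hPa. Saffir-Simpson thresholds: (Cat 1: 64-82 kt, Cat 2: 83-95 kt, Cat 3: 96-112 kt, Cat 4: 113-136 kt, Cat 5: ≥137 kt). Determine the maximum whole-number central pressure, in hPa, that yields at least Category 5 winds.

880 hPa

Category 5 begins at V = 137 kt.
Required ΔP = (137/5.71)^(1/0.652) = 23.993^1.534 ≈ 130.83 hPa.
P_c ≤ 1011 − 130.83 = 880.17, so the highest integer P_c is 880 hPa.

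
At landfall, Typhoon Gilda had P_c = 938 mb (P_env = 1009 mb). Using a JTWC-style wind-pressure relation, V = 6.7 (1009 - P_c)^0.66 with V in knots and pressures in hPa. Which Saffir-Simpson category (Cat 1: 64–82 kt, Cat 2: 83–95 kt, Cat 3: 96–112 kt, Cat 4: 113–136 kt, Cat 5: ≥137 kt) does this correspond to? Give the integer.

ΔP = 1009 − 938 = 71 mb.
V ≈ 6.7 × 71^0.66 = 6.7 × 16.67 ≈ 112 kt.
112 kt falls in the Category 3 band.

3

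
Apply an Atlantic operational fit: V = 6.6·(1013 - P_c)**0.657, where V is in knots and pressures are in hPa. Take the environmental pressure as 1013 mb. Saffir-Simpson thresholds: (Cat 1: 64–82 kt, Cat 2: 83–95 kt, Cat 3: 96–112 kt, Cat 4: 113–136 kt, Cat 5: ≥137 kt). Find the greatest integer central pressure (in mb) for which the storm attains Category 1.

981 mb

Category 1 begins at V = 64 kt.
Required ΔP = (64/6.6)^(1/0.657) = 9.697^1.522 ≈ 31.75 mb.
P_c ≤ 1013 − 31.75 = 981.25, so the highest integer P_c is 981 mb.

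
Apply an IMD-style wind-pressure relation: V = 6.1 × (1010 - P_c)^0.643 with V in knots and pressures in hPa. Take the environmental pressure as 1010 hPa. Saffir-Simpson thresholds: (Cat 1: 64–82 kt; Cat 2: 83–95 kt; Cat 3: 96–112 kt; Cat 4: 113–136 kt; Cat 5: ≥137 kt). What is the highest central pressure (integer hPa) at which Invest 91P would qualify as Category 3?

Category 3 begins at V = 96 kt.
Required ΔP = (96/6.1)^(1/0.643) = 15.738^1.555 ≈ 72.69 hPa.
P_c ≤ 1010 − 72.69 = 937.31, so the highest integer P_c is 937 hPa.

937 hPa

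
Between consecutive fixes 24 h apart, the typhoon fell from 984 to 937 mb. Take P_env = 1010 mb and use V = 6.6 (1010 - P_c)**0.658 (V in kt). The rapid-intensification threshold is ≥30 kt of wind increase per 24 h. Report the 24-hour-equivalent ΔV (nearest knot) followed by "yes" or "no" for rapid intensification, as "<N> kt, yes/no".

V₁: ΔP = 26, V ≈ 6.6 × 26^0.658 ≈ 56.31 kt.
V₂: ΔP = 73, V ≈ 6.6 × 73^0.658 ≈ 111.07 kt.
ΔV over 24 h = 54.76 kt → 24 h equivalent = 54.76 × 24/24 ≈ 54.76 kt.
55 kt ≥ 30 kt ⇒ rapid intensification.

55 kt, yes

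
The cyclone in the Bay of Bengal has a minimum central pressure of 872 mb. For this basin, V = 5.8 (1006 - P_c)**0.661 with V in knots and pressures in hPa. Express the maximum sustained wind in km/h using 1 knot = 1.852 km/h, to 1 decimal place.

273.6 km/h

ΔP = 1006 − 872 = 134 mb.
V ≈ 5.8 × 134^0.661 = 5.8 × 25.469 ≈ 147.722 kt.
147.722 × 1.852 ≈ 273.58 km/h → 273.6 km/h.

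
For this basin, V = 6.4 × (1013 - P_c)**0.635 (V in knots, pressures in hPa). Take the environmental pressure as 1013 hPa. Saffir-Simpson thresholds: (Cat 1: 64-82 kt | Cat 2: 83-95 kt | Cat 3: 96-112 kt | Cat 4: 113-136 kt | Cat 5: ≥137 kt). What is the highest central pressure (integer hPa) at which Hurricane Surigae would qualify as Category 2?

Category 2 begins at V = 83 kt.
Required ΔP = (83/6.4)^(1/0.635) = 12.969^1.575 ≈ 56.57 hPa.
P_c ≤ 1013 − 56.57 = 956.43, so the highest integer P_c is 956 hPa.

956 hPa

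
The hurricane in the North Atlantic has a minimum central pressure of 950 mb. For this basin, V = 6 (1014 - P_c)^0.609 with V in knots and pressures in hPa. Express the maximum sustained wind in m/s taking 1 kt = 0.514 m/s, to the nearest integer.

ΔP = 1014 − 950 = 64 mb.
V ≈ 6 × 64^0.609 = 6 × 12.588 ≈ 75.529 kt.
75.529 × 0.514 ≈ 38.82 m/s → 39 m/s.

39 m/s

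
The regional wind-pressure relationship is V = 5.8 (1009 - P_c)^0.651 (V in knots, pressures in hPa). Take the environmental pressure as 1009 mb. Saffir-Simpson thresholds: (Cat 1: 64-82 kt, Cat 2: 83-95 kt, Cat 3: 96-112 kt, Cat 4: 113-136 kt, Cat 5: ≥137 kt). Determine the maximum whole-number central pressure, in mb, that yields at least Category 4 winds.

Category 4 begins at V = 113 kt.
Required ΔP = (113/5.8)^(1/0.651) = 19.483^1.536 ≈ 95.73 mb.
P_c ≤ 1009 − 95.73 = 913.27, so the highest integer P_c is 913 mb.

913 mb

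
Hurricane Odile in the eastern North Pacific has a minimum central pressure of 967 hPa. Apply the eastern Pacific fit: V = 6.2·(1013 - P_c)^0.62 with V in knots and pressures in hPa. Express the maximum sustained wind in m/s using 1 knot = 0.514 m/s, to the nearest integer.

ΔP = 1013 − 967 = 46 hPa.
V ≈ 6.2 × 46^0.62 = 6.2 × 10.738 ≈ 66.574 kt.
66.574 × 0.514 ≈ 34.22 m/s → 34 m/s.

34 m/s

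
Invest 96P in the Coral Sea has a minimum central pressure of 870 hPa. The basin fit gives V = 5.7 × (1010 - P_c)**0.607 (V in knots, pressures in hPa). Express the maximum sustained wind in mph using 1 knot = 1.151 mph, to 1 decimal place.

ΔP = 1010 − 870 = 140 hPa.
V ≈ 5.7 × 140^0.607 = 5.7 × 20.077 ≈ 114.439 kt.
114.439 × 1.151 ≈ 131.72 mph → 131.7 mph.

131.7 mph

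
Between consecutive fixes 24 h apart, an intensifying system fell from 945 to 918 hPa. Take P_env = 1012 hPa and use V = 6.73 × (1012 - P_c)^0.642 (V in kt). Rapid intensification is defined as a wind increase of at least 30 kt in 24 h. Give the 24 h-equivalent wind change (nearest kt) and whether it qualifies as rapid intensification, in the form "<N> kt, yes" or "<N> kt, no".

24 kt, no

V₁: ΔP = 67, V ≈ 6.73 × 67^0.642 ≈ 100.08 kt.
V₂: ΔP = 94, V ≈ 6.73 × 94^0.642 ≈ 124.38 kt.
ΔV over 24 h = 24.30 kt → 24 h equivalent = 24.30 × 24/24 ≈ 24.30 kt.
24 kt < 30 kt ⇒ not rapid intensification.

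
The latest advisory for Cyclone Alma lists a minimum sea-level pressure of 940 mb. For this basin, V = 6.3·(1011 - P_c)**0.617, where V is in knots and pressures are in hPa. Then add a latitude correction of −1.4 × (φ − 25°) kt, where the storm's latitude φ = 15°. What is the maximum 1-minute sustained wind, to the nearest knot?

ΔP = 1011 − 940 = 71 mb.
71^0.617 ≈ 13.875.
V ≈ 6.3 × 13.875 ≈ 87.4 kt.
Latitude correction: −1.4 × (15 − 25) = 14 kt.
Corrected V ≈ 101.4 kt → 101 kt.

101 kt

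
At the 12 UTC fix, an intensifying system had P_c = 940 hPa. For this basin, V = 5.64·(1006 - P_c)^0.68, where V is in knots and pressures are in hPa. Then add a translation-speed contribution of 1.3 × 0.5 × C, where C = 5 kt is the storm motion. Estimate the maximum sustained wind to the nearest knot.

101 kt

ΔP = 1006 − 940 = 66 hPa.
66^0.68 ≈ 17.270.
V ≈ 5.64 × 17.270 ≈ 97.4 kt.
Translation term: 1.3 × 0.5 × 5 = 3.25 kt.
Corrected V ≈ 100.65 kt → 101 kt.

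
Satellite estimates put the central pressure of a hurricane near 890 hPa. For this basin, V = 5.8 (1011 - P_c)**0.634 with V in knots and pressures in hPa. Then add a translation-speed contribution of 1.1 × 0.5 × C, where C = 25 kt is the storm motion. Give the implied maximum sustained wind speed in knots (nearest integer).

ΔP = 1011 − 890 = 121 hPa.
121^0.634 ≈ 20.916.
V ≈ 5.8 × 20.916 ≈ 121.3 kt.
Translation term: 1.1 × 0.5 × 25 = 13.75 kt.
Corrected V ≈ 135.05 kt → 135 kt.

135 kt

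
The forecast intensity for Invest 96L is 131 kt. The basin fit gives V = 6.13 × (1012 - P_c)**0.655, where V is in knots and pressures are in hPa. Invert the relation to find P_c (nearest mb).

905 mb

ΔP = (V / 6.13)^(1/0.655) = (131/6.13)^1.527.
131/6.13 = 21.370; 21.370^1.527 ≈ 107.21 mb.
P_c = 1012 − 107.21 = 904.79 ≈ 905 mb.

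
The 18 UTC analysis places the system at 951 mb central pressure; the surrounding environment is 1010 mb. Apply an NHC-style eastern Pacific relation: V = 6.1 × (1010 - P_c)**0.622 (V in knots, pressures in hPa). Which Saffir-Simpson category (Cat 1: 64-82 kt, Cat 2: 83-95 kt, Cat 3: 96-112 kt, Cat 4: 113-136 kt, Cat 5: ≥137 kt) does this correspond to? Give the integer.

ΔP = 1010 − 951 = 59 mb.
V ≈ 6.1 × 59^0.622 = 6.1 × 12.63 ≈ 77 kt.
77 kt falls in the Category 1 band.

1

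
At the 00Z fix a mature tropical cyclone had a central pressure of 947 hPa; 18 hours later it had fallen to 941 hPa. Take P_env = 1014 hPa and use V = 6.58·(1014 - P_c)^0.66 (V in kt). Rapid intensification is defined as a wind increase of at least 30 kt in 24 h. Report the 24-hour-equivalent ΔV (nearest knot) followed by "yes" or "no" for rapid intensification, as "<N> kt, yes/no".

8 kt, no

V₁: ΔP = 67, V ≈ 6.58 × 67^0.66 ≈ 105.54 kt.
V₂: ΔP = 73, V ≈ 6.58 × 73^0.66 ≈ 111.69 kt.
ΔV over 18 h = 6.15 kt → 24 h equivalent = 6.15 × 24/18 ≈ 8.20 kt.
8 kt < 30 kt ⇒ not rapid intensification.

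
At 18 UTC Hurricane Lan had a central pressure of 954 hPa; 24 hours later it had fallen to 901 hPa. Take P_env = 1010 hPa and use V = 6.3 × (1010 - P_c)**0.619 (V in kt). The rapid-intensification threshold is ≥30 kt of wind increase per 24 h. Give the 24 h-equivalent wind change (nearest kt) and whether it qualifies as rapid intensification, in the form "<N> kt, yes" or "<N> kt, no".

V₁: ΔP = 56, V ≈ 6.3 × 56^0.619 ≈ 76.11 kt.
V₂: ΔP = 109, V ≈ 6.3 × 109^0.619 ≈ 114.95 kt.
ΔV over 24 h = 38.84 kt → 24 h equivalent = 38.84 × 24/24 ≈ 38.84 kt.
39 kt ≥ 30 kt ⇒ rapid intensification.

39 kt, yes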